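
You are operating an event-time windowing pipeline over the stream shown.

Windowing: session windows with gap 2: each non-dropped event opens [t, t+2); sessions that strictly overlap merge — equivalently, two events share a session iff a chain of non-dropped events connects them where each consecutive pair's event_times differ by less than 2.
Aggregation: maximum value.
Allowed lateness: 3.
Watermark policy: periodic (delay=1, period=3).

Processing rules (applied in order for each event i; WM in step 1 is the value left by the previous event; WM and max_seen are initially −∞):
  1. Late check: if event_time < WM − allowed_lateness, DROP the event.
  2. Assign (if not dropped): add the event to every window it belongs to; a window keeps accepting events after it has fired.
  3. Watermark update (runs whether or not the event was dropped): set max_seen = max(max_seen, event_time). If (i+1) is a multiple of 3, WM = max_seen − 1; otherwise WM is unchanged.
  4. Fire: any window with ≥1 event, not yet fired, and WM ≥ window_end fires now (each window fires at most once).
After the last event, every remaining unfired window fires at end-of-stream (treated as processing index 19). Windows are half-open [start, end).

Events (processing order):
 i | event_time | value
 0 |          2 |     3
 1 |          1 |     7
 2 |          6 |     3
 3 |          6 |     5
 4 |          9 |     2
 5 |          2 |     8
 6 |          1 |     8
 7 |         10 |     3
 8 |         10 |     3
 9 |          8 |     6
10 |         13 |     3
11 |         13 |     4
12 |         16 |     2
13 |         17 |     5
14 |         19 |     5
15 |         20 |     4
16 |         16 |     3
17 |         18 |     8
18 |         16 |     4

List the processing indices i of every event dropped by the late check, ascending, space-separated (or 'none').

6

i=0 t=2 v=3: → [2,4); WM=−∞
i=1 t=1 v=7: → [1,4); WM=−∞
i=2 t=6 v=3: → [6,8); WM=5
i=3 t=6 v=5: → [6,8); WM=5
i=4 t=9 v=2: → [9,11); WM=5
i=5 t=2 v=8: → [1,4); WM=8
i=6 t=1 v=8: DROP (t<8-3); WM=8
i=7 t=10 v=3: → [9,12); WM=8
i=8 t=10 v=3: → [9,12); WM=9
i=9 t=8 v=6: → [8,12); WM=9
i=10 t=13 v=3: → [13,15); WM=9
i=11 t=13 v=4: → [13,15); WM=12
i=12 t=16 v=2: → [16,18); WM=12
i=13 t=17 v=5: → [16,19); WM=12
i=14 t=19 v=5: → [19,21); WM=18
i=15 t=20 v=4: → [19,22); WM=18
i=16 t=16 v=3: → [16,19); WM=18
i=17 t=18 v=8: → [16,22); WM=19
i=18 t=16 v=4: → [16,22); WM=19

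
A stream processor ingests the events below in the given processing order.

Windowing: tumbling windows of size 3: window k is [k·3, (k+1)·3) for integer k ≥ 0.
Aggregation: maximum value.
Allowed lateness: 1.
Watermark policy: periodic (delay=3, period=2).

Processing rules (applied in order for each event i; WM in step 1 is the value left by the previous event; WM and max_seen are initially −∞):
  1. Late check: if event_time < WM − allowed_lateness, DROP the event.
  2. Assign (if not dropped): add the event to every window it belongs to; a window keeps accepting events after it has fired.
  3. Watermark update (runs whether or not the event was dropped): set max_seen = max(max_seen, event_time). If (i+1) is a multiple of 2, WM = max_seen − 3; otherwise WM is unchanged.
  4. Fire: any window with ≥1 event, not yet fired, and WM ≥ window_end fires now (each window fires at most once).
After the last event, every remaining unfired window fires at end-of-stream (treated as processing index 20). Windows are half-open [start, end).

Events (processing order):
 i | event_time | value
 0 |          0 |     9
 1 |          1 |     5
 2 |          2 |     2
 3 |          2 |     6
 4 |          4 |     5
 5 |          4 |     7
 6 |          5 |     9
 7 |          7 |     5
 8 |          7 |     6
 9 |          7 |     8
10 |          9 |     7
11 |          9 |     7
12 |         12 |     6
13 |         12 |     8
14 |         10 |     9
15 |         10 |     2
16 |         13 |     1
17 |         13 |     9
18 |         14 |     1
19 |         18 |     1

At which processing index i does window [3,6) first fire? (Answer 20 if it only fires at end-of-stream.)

i=0 t=0 v=9: → [0,3); WM=−∞
i=1 t=1 v=5: → [0,3); WM=-2
i=2 t=2 v=2: → [0,3); WM=-2
i=3 t=2 v=6: → [0,3); WM=-1
i=4 t=4 v=5: → [3,6); WM=-1
i=5 t=4 v=7: → [3,6); WM=1
i=6 t=5 v=9: → [3,6); WM=1
i=7 t=7 v=5: → [6,9); WM=4; [0,3) fires=9
i=8 t=7 v=6: → [6,9); WM=4
i=9 t=7 v=8: → [6,9); WM=4
i=10 t=9 v=7: → [9,12); WM=4
i=11 t=9 v=7: → [9,12); WM=6; [3,6) fires=9
i=12 t=12 v=6: → [12,15); WM=6
i=13 t=12 v=8: → [12,15); WM=9; [6,9) fires=8
i=14 t=10 v=9: → [9,12); WM=9
i=15 t=10 v=2: → [9,12); WM=9
i=16 t=13 v=1: → [12,15); WM=9
i=17 t=13 v=9: → [12,15); WM=10
i=18 t=14 v=1: → [12,15); WM=10
i=19 t=18 v=1: → [18,21); WM=15; [9,12) fires=9 [12,15) fires=9

11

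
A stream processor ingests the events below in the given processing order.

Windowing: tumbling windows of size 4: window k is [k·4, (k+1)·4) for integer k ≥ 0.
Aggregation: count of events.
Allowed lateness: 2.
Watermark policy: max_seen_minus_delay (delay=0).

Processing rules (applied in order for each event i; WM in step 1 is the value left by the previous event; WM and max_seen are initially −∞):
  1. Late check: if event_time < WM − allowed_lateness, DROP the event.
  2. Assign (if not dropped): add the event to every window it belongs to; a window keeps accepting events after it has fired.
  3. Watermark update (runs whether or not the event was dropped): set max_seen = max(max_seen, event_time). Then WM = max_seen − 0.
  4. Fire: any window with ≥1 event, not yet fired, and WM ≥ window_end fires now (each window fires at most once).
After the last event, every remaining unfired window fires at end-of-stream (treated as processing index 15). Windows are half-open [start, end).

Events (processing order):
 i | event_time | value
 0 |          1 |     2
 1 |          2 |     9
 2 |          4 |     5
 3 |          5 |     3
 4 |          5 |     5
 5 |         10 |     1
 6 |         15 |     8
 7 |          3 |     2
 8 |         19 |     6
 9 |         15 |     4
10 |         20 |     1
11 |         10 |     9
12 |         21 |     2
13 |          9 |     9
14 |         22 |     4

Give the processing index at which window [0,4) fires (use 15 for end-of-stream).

2

i=0 t=1 v=2: → [0,4); WM=1
i=1 t=2 v=9: → [0,4); WM=2
i=2 t=4 v=5: → [4,8); WM=4; [0,4) fires=2
i=3 t=5 v=3: → [4,8); WM=5
i=4 t=5 v=5: → [4,8); WM=5
i=5 t=10 v=1: → [8,12); WM=10; [4,8) fires=3
i=6 t=15 v=8: → [12,16); WM=15; [8,12) fires=1
i=7 t=3 v=2: DROP (t<15-2); WM=15
i=8 t=19 v=6: → [16,20); WM=19; [12,16) fires=1
i=9 t=15 v=4: DROP (t<19-2); WM=19
i=10 t=20 v=1: → [20,24); WM=20; [16,20) fires=1
i=11 t=10 v=9: DROP (t<20-2); WM=20
i=12 t=21 v=2: → [20,24); WM=21
i=13 t=9 v=9: DROP (t<21-2); WM=21
i=14 t=22 v=4: → [20,24); WM=22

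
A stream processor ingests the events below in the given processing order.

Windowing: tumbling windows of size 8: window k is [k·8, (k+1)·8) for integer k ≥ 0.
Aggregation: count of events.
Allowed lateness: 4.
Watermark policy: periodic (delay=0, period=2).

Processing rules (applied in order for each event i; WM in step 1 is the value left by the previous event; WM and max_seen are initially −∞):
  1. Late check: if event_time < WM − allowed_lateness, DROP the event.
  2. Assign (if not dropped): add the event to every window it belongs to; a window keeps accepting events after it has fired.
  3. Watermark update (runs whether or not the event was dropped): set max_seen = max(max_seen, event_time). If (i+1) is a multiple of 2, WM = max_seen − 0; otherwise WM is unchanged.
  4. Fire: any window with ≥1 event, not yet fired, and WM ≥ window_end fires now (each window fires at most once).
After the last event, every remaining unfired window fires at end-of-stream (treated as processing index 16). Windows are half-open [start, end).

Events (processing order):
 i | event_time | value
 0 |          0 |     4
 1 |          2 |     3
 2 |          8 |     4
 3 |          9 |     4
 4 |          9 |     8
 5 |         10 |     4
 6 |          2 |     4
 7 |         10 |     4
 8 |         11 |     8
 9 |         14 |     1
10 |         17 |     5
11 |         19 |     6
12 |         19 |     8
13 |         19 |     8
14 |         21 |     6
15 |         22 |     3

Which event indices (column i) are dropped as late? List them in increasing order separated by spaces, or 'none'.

i=0 t=0 v=4: → [0,8); WM=−∞
i=1 t=2 v=3: → [0,8); WM=2
i=2 t=8 v=4: → [8,16); WM=2
i=3 t=9 v=4: → [8,16); WM=9; [0,8) fires=2
i=4 t=9 v=8: → [8,16); WM=9
i=5 t=10 v=4: → [8,16); WM=10
i=6 t=2 v=4: DROP (t<10-4); WM=10
i=7 t=10 v=4: → [8,16); WM=10
i=8 t=11 v=8: → [8,16); WM=10
i=9 t=14 v=1: → [8,16); WM=14
i=10 t=17 v=5: → [16,24); WM=14
i=11 t=19 v=6: → [16,24); WM=19; [8,16) fires=7
i=12 t=19 v=8: → [16,24); WM=19
i=13 t=19 v=8: → [16,24); WM=19
i=14 t=21 v=6: → [16,24); WM=19
i=15 t=22 v=3: → [16,24); WM=22

6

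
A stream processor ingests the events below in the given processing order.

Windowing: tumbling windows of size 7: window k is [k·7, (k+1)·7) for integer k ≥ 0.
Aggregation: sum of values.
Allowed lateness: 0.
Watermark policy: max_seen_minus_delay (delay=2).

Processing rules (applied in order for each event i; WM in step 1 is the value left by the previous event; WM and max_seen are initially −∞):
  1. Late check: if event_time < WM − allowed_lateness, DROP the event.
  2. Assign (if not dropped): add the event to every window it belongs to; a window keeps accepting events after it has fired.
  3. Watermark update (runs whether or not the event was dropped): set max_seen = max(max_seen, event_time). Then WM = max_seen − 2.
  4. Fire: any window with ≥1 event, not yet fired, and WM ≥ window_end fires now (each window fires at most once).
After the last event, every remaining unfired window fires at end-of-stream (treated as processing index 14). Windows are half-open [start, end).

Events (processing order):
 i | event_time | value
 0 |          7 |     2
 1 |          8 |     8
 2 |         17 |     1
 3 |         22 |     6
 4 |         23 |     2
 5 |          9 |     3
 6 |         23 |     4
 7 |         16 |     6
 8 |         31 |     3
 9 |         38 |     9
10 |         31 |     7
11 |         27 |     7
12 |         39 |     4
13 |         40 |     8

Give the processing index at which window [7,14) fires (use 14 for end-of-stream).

2

i=0 t=7 v=2: → [7,14); WM=5
i=1 t=8 v=8: → [7,14); WM=6
i=2 t=17 v=1: → [14,21); WM=15; [7,14) fires=10
i=3 t=22 v=6: → [21,28); WM=20
i=4 t=23 v=2: → [21,28); WM=21; [14,21) fires=1
i=5 t=9 v=3: DROP (t<21-0); WM=21
i=6 t=23 v=4: → [21,28); WM=21
i=7 t=16 v=6: DROP (t<21-0); WM=21
i=8 t=31 v=3: → [28,35); WM=29; [21,28) fires=12
i=9 t=38 v=9: → [35,42); WM=36; [28,35) fires=3
i=10 t=31 v=7: DROP (t<36-0); WM=36
i=11 t=27 v=7: DROP (t<36-0); WM=36
i=12 t=39 v=4: → [35,42); WM=37
i=13 t=40 v=8: → [35,42); WM=38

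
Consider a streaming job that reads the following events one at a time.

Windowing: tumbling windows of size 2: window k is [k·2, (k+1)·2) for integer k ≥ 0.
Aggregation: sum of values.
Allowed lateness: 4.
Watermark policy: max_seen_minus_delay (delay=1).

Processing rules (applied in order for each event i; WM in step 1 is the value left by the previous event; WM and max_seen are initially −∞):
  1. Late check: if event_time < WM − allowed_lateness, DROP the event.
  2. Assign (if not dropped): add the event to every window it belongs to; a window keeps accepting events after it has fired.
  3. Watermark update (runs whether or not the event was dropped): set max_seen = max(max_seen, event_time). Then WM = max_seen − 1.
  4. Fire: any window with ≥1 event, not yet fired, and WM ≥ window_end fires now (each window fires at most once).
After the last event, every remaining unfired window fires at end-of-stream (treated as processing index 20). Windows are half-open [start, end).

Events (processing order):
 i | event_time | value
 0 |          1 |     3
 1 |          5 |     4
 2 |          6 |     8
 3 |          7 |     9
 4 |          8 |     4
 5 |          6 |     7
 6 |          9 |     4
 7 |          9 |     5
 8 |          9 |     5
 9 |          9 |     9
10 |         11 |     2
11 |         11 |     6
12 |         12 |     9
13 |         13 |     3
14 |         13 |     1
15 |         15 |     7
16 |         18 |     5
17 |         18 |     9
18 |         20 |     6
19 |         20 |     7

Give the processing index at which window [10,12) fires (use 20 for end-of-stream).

i=0 t=1 v=3: → [0,2); WM=0
i=1 t=5 v=4: → [4,6); WM=4; [0,2) fires=3
i=2 t=6 v=8: → [6,8); WM=5
i=3 t=7 v=9: → [6,8); WM=6; [4,6) fires=4
i=4 t=8 v=4: → [8,10); WM=7
i=5 t=6 v=7: → [6,8); WM=7
i=6 t=9 v=4: → [8,10); WM=8; [6,8) fires=24
i=7 t=9 v=5: → [8,10); WM=8
i=8 t=9 v=5: → [8,10); WM=8
i=9 t=9 v=9: → [8,10); WM=8
i=10 t=11 v=2: → [10,12); WM=10; [8,10) fires=27
i=11 t=11 v=6: → [10,12); WM=10
i=12 t=12 v=9: → [12,14); WM=11
i=13 t=13 v=3: → [12,14); WM=12; [10,12) fires=8
i=14 t=13 v=1: → [12,14); WM=12
i=15 t=15 v=7: → [14,16); WM=14; [12,14) fires=13
i=16 t=18 v=5: → [18,20); WM=17; [14,16) fires=7
i=17 t=18 v=9: → [18,20); WM=17
i=18 t=20 v=6: → [20,22); WM=19
i=19 t=20 v=7: → [20,22); WM=19

13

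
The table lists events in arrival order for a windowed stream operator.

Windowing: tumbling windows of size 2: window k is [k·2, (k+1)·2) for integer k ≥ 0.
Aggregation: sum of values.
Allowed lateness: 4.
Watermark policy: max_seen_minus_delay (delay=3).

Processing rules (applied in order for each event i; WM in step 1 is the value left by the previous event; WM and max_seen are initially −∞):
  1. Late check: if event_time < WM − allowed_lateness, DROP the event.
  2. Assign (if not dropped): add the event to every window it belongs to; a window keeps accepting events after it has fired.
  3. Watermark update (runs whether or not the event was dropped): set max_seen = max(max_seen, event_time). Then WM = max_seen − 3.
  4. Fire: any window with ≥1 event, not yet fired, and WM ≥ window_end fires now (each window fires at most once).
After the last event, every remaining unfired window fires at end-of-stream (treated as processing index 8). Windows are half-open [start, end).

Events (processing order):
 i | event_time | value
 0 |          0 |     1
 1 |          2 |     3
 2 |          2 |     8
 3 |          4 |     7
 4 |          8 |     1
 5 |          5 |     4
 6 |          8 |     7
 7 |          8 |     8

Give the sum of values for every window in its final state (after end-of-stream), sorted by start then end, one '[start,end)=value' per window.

[0,2)=1 [2,4)=11 [4,6)=11 [8,10)=16

i=0 t=0 v=1: → [0,2); WM=-3
i=1 t=2 v=3: → [2,4); WM=-1
i=2 t=2 v=8: → [2,4); WM=-1
i=3 t=4 v=7: → [4,6); WM=1
i=4 t=8 v=1: → [8,10); WM=5; [0,2) fires=1 [2,4) fires=11
i=5 t=5 v=4: → [4,6); WM=5
i=6 t=8 v=7: → [8,10); WM=5
i=7 t=8 v=8: → [8,10); WM=5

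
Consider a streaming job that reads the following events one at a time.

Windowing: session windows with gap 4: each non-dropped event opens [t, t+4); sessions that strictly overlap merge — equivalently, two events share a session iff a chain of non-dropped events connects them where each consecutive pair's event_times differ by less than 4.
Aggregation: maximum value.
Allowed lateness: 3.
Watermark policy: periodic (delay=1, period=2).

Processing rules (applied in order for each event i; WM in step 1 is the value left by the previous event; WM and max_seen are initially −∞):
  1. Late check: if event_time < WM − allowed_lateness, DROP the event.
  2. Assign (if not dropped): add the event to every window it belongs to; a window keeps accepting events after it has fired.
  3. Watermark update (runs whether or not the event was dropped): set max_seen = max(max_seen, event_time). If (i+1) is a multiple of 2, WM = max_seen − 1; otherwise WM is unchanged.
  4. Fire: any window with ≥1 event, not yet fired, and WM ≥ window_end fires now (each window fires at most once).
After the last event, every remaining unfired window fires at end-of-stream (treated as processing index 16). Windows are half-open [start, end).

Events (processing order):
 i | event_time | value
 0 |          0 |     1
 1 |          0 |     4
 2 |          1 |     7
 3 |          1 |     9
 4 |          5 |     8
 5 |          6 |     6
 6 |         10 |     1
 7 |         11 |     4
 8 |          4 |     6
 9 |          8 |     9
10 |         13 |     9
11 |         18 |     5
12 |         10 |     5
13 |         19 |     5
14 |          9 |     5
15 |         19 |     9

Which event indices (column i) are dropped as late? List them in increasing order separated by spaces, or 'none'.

i=0 t=0 v=1: → [0,4); WM=−∞
i=1 t=0 v=4: → [0,4); WM=-1
i=2 t=1 v=7: → [0,5); WM=-1
i=3 t=1 v=9: → [0,5); WM=0
i=4 t=5 v=8: → [5,9); WM=0
i=5 t=6 v=6: → [5,10); WM=5
i=6 t=10 v=1: → [10,14); WM=5
i=7 t=11 v=4: → [10,15); WM=10
i=8 t=4 v=6: DROP (t<10-3); WM=10
i=9 t=8 v=9: → [5,15); WM=10
i=10 t=13 v=9: → [5,17); WM=10
i=11 t=18 v=5: → [18,22); WM=17
i=12 t=10 v=5: DROP (t<17-3); WM=17
i=13 t=19 v=5: → [18,23); WM=18
i=14 t=9 v=5: DROP (t<18-3); WM=18
i=15 t=19 v=9: → [18,23); WM=18

8 12 14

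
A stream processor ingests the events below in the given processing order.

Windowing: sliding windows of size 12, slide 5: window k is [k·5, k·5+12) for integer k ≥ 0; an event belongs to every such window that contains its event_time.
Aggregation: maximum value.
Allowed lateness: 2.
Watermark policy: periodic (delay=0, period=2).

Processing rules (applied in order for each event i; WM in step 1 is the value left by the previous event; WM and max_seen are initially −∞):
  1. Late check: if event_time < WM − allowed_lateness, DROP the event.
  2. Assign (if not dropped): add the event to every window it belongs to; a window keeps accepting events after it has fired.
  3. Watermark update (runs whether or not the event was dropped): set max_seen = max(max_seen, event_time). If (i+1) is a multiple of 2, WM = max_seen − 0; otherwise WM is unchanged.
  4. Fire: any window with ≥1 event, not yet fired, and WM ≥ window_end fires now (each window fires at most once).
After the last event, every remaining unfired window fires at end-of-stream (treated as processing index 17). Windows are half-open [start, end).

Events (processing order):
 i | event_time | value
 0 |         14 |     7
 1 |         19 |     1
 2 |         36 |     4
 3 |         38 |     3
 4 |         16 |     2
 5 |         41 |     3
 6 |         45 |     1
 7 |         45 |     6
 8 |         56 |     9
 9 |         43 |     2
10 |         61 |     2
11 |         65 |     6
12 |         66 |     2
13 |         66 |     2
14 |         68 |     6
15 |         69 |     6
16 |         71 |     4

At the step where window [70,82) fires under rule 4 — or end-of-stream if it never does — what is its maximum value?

i=0 t=14 v=7: → [10,22),[5,17); WM=−∞
i=1 t=19 v=1: → [15,27),[10,22); WM=19; [5,17) fires=7
i=2 t=36 v=4: → [35,47),[30,42),[25,37); WM=19
i=3 t=38 v=3: → [35,47),[30,42); WM=38; [10,22) fires=7 [15,27) fires=1 [25,37) fires=4
i=4 t=16 v=2: DROP (t<38-2); WM=38
i=5 t=41 v=3: → [40,52),[35,47),[30,42); WM=41
i=6 t=45 v=1: → [45,57),[40,52),[35,47); WM=41
i=7 t=45 v=6: → [45,57),[40,52),[35,47); WM=45; [30,42) fires=4
i=8 t=56 v=9: → [55,67),[50,62),[45,57); WM=45
i=9 t=43 v=2: → [40,52),[35,47); WM=56; [35,47) fires=6 [40,52) fires=6
i=10 t=61 v=2: → [60,72),[55,67),[50,62); WM=56
i=11 t=65 v=6: → [65,77),[60,72),[55,67); WM=65; [45,57) fires=9 [50,62) fires=9
i=12 t=66 v=2: → [65,77),[60,72),[55,67); WM=65
i=13 t=66 v=2: → [65,77),[60,72),[55,67); WM=66
i=14 t=68 v=6: → [65,77),[60,72); WM=66
i=15 t=69 v=6: → [65,77),[60,72); WM=69; [55,67) fires=9
i=16 t=71 v=4: → [70,82),[65,77),[60,72); WM=69

4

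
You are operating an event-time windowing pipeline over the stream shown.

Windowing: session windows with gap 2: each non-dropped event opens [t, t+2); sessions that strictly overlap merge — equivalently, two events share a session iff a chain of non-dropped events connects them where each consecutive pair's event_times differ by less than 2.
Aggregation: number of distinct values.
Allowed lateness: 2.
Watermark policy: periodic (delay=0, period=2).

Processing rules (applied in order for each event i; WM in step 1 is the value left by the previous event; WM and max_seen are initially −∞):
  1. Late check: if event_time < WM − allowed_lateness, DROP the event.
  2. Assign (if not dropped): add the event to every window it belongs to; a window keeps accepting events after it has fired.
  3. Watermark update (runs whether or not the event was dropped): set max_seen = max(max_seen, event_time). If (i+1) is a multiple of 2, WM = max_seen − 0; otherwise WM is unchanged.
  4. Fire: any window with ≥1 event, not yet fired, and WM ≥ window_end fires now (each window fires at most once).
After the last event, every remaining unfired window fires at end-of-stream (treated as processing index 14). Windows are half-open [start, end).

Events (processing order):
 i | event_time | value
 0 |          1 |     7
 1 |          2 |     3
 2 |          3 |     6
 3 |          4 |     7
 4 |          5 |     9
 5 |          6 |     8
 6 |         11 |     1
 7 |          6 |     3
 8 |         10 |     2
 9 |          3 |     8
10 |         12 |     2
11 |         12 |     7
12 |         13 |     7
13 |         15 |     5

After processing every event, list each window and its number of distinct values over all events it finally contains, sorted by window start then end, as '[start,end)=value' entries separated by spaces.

[1,8)=5 [10,15)=3 [15,17)=1

i=0 t=1 v=7: → [1,3); WM=−∞
i=1 t=2 v=3: → [1,4); WM=2
i=2 t=3 v=6: → [1,5); WM=2
i=3 t=4 v=7: → [1,6); WM=4
i=4 t=5 v=9: → [1,7); WM=4
i=5 t=6 v=8: → [1,8); WM=6
i=6 t=11 v=1: → [11,13); WM=6
i=7 t=6 v=3: → [1,8); WM=11
i=8 t=10 v=2: → [10,13); WM=11
i=9 t=3 v=8: DROP (t<11-2); WM=11
i=10 t=12 v=2: → [10,14); WM=11
i=11 t=12 v=7: → [10,14); WM=12
i=12 t=13 v=7: → [10,15); WM=12
i=13 t=15 v=5: → [15,17); WM=15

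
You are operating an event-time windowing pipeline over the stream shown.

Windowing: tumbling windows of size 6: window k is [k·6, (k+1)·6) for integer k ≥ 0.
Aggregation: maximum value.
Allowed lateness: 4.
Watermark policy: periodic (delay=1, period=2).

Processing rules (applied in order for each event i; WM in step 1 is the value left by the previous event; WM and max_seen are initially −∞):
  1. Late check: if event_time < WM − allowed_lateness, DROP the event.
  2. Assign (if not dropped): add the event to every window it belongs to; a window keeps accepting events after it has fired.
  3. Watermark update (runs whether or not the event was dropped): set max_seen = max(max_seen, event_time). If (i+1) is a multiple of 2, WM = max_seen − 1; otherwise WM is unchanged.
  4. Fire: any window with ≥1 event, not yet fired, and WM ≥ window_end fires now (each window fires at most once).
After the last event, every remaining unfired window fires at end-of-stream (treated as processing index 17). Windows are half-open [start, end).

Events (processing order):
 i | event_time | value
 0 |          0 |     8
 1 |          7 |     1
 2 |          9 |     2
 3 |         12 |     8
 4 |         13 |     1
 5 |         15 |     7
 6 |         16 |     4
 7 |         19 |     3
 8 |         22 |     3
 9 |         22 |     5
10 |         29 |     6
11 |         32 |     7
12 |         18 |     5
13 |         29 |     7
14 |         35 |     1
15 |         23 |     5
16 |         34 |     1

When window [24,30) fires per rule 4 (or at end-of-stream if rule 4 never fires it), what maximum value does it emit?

i=0 t=0 v=8: → [0,6); WM=−∞
i=1 t=7 v=1: → [6,12); WM=6; [0,6) fires=8
i=2 t=9 v=2: → [6,12); WM=6
i=3 t=12 v=8: → [12,18); WM=11
i=4 t=13 v=1: → [12,18); WM=11
i=5 t=15 v=7: → [12,18); WM=14; [6,12) fires=2
i=6 t=16 v=4: → [12,18); WM=14
i=7 t=19 v=3: → [18,24); WM=18; [12,18) fires=8
i=8 t=22 v=3: → [18,24); WM=18
i=9 t=22 v=5: → [18,24); WM=21
i=10 t=29 v=6: → [24,30); WM=21
i=11 t=32 v=7: → [30,36); WM=31; [18,24) fires=5 [24,30) fires=6
i=12 t=18 v=5: DROP (t<31-4); WM=31
i=13 t=29 v=7: → [24,30); WM=31
i=14 t=35 v=1: → [30,36); WM=31
i=15 t=23 v=5: DROP (t<31-4); WM=34
i=16 t=34 v=1: → [30,36); WM=34

6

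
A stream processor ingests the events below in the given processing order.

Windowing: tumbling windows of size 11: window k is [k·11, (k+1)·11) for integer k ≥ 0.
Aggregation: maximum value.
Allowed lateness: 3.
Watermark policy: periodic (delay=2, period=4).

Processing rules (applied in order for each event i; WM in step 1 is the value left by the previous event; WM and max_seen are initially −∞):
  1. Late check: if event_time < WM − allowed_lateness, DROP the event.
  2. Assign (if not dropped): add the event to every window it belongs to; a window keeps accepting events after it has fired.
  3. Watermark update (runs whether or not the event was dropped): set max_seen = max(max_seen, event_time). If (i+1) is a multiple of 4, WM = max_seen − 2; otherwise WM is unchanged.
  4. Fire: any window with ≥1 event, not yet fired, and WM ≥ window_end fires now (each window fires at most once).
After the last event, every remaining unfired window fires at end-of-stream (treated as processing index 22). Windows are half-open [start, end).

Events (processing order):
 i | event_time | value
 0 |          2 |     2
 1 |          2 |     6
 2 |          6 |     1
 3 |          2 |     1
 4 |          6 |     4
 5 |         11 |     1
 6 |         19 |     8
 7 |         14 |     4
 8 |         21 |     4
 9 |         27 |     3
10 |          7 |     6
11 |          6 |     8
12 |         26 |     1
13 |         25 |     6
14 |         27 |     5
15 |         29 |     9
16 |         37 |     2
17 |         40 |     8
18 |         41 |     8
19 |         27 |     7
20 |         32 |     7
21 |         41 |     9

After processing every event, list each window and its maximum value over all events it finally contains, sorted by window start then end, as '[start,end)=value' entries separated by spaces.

i=0 t=2 v=2: → [0,11); WM=−∞
i=1 t=2 v=6: → [0,11); WM=−∞
i=2 t=6 v=1: → [0,11); WM=−∞
i=3 t=2 v=1: → [0,11); WM=4
i=4 t=6 v=4: → [0,11); WM=4
i=5 t=11 v=1: → [11,22); WM=4
i=6 t=19 v=8: → [11,22); WM=4
i=7 t=14 v=4: → [11,22); WM=17; [0,11) fires=6
i=8 t=21 v=4: → [11,22); WM=17
i=9 t=27 v=3: → [22,33); WM=17
i=10 t=7 v=6: DROP (t<17-3); WM=17
i=11 t=6 v=8: DROP (t<17-3); WM=25; [11,22) fires=8
i=12 t=26 v=1: → [22,33); WM=25
i=13 t=25 v=6: → [22,33); WM=25
i=14 t=27 v=5: → [22,33); WM=25
i=15 t=29 v=9: → [22,33); WM=27
i=16 t=37 v=2: → [33,44); WM=27
i=17 t=40 v=8: → [33,44); WM=27
i=18 t=41 v=8: → [33,44); WM=27
i=19 t=27 v=7: → [22,33); WM=39; [22,33) fires=9
i=20 t=32 v=7: DROP (t<39-3); WM=39
i=21 t=41 v=9: → [33,44); WM=39

[0,11)=6 [11,22)=8 [22,33)=9 [33,44)=9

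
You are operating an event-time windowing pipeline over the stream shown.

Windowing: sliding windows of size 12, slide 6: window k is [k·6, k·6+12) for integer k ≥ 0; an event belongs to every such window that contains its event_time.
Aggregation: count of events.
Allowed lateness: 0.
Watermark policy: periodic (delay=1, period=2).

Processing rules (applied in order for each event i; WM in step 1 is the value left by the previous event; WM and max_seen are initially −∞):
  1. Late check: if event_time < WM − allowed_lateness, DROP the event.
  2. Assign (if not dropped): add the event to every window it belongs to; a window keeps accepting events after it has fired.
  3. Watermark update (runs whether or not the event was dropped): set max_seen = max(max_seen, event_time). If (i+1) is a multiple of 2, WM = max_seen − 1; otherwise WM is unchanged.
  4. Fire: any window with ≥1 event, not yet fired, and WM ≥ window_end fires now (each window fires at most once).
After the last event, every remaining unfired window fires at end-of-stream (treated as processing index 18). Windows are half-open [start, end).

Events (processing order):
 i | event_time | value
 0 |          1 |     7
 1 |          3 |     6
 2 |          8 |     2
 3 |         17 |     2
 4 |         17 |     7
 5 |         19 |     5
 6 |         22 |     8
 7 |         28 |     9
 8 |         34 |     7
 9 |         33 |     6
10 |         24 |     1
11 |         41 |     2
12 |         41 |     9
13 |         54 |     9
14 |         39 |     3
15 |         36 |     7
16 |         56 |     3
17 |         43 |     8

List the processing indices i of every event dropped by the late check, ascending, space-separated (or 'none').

10 14 15 17

i=0 t=1 v=7: → [0,12); WM=−∞
i=1 t=3 v=6: → [0,12); WM=2
i=2 t=8 v=2: → [6,18),[0,12); WM=2
i=3 t=17 v=2: → [12,24),[6,18); WM=16; [0,12) fires=3
i=4 t=17 v=7: → [12,24),[6,18); WM=16
i=5 t=19 v=5: → [18,30),[12,24); WM=18; [6,18) fires=3
i=6 t=22 v=8: → [18,30),[12,24); WM=18
i=7 t=28 v=9: → [24,36),[18,30); WM=27; [12,24) fires=4
i=8 t=34 v=7: → [30,42),[24,36); WM=27
i=9 t=33 v=6: → [30,42),[24,36); WM=33; [18,30) fires=3
i=10 t=24 v=1: DROP (t<33-0); WM=33
i=11 t=41 v=2: → [36,48),[30,42); WM=40; [24,36) fires=3
i=12 t=41 v=9: → [36,48),[30,42); WM=40
i=13 t=54 v=9: → [54,66),[48,60); WM=53; [30,42) fires=4 [36,48) fires=2
i=14 t=39 v=3: DROP (t<53-0); WM=53
i=15 t=36 v=7: DROP (t<53-0); WM=53
i=16 t=56 v=3: → [54,66),[48,60); WM=53
i=17 t=43 v=8: DROP (t<53-0); WM=55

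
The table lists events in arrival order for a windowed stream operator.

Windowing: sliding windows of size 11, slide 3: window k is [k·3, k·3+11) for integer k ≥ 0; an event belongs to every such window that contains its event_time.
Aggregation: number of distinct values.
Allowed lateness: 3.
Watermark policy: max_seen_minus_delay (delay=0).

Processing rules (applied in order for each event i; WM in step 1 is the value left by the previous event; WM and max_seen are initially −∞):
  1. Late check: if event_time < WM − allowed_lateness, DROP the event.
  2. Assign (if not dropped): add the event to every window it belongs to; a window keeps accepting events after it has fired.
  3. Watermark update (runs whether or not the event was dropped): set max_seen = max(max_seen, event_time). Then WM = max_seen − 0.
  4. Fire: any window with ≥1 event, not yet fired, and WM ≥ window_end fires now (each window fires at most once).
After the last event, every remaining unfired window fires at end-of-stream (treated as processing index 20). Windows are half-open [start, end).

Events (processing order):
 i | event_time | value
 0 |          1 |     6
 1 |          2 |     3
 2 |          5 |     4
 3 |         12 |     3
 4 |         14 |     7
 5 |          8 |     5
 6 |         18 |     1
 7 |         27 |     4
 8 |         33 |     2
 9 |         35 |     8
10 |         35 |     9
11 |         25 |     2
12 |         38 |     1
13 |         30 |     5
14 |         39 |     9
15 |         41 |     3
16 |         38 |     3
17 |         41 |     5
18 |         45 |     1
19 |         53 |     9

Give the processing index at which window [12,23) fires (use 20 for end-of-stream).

i=0 t=1 v=6: → [0,11); WM=1
i=1 t=2 v=3: → [0,11); WM=2
i=2 t=5 v=4: → [3,14),[0,11); WM=5
i=3 t=12 v=3: → [12,23),[9,20),[6,17),[3,14); WM=12; [0,11) fires=3
i=4 t=14 v=7: → [12,23),[9,20),[6,17); WM=14; [3,14) fires=2
i=5 t=8 v=5: DROP (t<14-3); WM=14
i=6 t=18 v=1: → [18,29),[15,26),[12,23),[9,20); WM=18; [6,17) fires=2
i=7 t=27 v=4: → [27,38),[24,35),[21,32),[18,29); WM=27; [9,20) fires=3 [12,23) fires=3 [15,26) fires=1
i=8 t=33 v=2: → [33,44),[30,41),[27,38),[24,35); WM=33; [18,29) fires=2 [21,32) fires=1
i=9 t=35 v=8: → [33,44),[30,41),[27,38); WM=35; [24,35) fires=2
i=10 t=35 v=9: → [33,44),[30,41),[27,38); WM=35
i=11 t=25 v=2: DROP (t<35-3); WM=35
i=12 t=38 v=1: → [36,47),[33,44),[30,41); WM=38; [27,38) fires=4
i=13 t=30 v=5: DROP (t<38-3); WM=38
i=14 t=39 v=9: → [39,50),[36,47),[33,44),[30,41); WM=39
i=15 t=41 v=3: → [39,50),[36,47),[33,44); WM=41; [30,41) fires=4
i=16 t=38 v=3: → [36,47),[33,44),[30,41); WM=41
i=17 t=41 v=5: → [39,50),[36,47),[33,44); WM=41
i=18 t=45 v=1: → [45,56),[42,53),[39,50),[36,47); WM=45; [33,44) fires=6
i=19 t=53 v=9: → [51,62),[48,59),[45,56); WM=53; [36,47) fires=4 [39,50) fires=4 [42,53) fires=1

7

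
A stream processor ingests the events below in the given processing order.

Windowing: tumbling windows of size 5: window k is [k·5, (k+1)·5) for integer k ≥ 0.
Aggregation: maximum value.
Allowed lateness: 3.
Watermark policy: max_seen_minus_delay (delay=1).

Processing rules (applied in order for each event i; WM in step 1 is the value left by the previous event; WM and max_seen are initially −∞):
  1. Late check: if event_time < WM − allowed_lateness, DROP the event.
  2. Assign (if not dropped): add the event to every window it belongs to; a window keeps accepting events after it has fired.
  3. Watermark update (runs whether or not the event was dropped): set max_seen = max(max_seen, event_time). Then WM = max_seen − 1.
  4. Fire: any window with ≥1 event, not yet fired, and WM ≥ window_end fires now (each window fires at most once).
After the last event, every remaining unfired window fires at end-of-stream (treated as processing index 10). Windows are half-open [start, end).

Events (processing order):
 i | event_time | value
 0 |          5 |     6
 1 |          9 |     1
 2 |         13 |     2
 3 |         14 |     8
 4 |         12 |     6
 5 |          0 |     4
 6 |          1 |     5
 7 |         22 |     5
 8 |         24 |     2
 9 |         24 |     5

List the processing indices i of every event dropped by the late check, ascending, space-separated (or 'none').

i=0 t=5 v=6: → [5,10); WM=4
i=1 t=9 v=1: → [5,10); WM=8
i=2 t=13 v=2: → [10,15); WM=12; [5,10) fires=6
i=3 t=14 v=8: → [10,15); WM=13
i=4 t=12 v=6: → [10,15); WM=13
i=5 t=0 v=4: DROP (t<13-3); WM=13
i=6 t=1 v=5: DROP (t<13-3); WM=13
i=7 t=22 v=5: → [20,25); WM=21; [10,15) fires=8
i=8 t=24 v=2: → [20,25); WM=23
i=9 t=24 v=5: → [20,25); WM=23

5 6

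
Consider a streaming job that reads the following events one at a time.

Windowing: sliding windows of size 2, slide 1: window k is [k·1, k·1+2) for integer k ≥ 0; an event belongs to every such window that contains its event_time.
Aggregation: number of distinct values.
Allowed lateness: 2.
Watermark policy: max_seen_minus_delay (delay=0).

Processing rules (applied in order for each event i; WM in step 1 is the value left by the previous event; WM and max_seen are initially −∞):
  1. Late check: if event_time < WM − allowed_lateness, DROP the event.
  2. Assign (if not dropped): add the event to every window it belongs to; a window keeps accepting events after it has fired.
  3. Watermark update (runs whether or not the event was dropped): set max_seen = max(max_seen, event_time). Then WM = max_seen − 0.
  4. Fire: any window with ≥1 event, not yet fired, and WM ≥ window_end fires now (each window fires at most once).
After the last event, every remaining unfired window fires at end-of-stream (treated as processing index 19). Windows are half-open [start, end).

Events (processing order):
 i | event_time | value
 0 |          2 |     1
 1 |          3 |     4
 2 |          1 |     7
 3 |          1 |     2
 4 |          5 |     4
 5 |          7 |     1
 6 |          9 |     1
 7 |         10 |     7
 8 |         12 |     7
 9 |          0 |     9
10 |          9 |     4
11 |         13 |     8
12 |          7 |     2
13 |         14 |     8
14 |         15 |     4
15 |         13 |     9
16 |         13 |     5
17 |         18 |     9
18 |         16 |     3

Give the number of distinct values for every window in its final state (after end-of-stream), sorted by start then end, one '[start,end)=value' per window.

i=0 t=2 v=1: → [2,4),[1,3); WM=2
i=1 t=3 v=4: → [3,5),[2,4); WM=3; [1,3) fires=1
i=2 t=1 v=7: → [1,3),[0,2); WM=3; [0,2) fires=1
i=3 t=1 v=2: → [1,3),[0,2); WM=3
i=4 t=5 v=4: → [5,7),[4,6); WM=5; [2,4) fires=2 [3,5) fires=1
i=5 t=7 v=1: → [7,9),[6,8); WM=7; [4,6) fires=1 [5,7) fires=1
i=6 t=9 v=1: → [9,11),[8,10); WM=9; [6,8) fires=1 [7,9) fires=1
i=7 t=10 v=7: → [10,12),[9,11); WM=10; [8,10) fires=1
i=8 t=12 v=7: → [12,14),[11,13); WM=12; [9,11) fires=2 [10,12) fires=1
i=9 t=0 v=9: DROP (t<12-2); WM=12
i=10 t=9 v=4: DROP (t<12-2); WM=12
i=11 t=13 v=8: → [13,15),[12,14); WM=13; [11,13) fires=1
i=12 t=7 v=2: DROP (t<13-2); WM=13
i=13 t=14 v=8: → [14,16),[13,15); WM=14; [12,14) fires=2
i=14 t=15 v=4: → [15,17),[14,16); WM=15; [13,15) fires=1
i=15 t=13 v=9: → [13,15),[12,14); WM=15
i=16 t=13 v=5: → [13,15),[12,14); WM=15
i=17 t=18 v=9: → [18,20),[17,19); WM=18; [14,16) fires=2 [15,17) fires=1
i=18 t=16 v=3: → [16,18),[15,17); WM=18; [16,18) fires=1

[0,2)=2 [1,3)=3 [2,4)=2 [3,5)=1 [4,6)=1 [5,7)=1 [6,8)=1 [7,9)=1 [8,10)=1 [9,11)=2 [10,12)=1 [11,13)=1 [12,14)=4 [13,15)=3 [14,16)=2 [15,17)=2 [16,18)=1 [17,19)=1 [18,20)=1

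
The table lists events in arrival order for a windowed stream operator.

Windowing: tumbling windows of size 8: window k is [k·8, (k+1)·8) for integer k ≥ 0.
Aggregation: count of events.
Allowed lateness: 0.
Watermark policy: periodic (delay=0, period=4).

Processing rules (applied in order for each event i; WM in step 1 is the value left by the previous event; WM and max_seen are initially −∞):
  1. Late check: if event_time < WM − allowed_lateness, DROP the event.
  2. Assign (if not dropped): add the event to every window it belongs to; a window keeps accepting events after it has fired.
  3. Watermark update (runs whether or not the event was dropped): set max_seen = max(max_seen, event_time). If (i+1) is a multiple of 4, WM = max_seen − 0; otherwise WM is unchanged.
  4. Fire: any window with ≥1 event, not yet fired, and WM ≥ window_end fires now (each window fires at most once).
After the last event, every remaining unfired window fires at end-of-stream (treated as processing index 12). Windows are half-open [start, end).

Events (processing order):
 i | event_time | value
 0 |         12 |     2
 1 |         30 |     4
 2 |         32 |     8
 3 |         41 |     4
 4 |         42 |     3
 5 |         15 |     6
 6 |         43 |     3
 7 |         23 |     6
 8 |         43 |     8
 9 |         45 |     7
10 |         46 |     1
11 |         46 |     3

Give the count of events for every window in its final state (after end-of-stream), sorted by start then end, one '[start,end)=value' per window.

i=0 t=12 v=2: → [8,16); WM=−∞
i=1 t=30 v=4: → [24,32); WM=−∞
i=2 t=32 v=8: → [32,40); WM=−∞
i=3 t=41 v=4: → [40,48); WM=41; [8,16) fires=1 [24,32) fires=1 [32,40) fires=1
i=4 t=42 v=3: → [40,48); WM=41
i=5 t=15 v=6: DROP (t<41-0); WM=41
i=6 t=43 v=3: → [40,48); WM=41
i=7 t=23 v=6: DROP (t<41-0); WM=43
i=8 t=43 v=8: → [40,48); WM=43
i=9 t=45 v=7: → [40,48); WM=43
i=10 t=46 v=1: → [40,48); WM=43
i=11 t=46 v=3: → [40,48); WM=46

[8,16)=1 [24,32)=1 [32,40)=1 [40,48)=7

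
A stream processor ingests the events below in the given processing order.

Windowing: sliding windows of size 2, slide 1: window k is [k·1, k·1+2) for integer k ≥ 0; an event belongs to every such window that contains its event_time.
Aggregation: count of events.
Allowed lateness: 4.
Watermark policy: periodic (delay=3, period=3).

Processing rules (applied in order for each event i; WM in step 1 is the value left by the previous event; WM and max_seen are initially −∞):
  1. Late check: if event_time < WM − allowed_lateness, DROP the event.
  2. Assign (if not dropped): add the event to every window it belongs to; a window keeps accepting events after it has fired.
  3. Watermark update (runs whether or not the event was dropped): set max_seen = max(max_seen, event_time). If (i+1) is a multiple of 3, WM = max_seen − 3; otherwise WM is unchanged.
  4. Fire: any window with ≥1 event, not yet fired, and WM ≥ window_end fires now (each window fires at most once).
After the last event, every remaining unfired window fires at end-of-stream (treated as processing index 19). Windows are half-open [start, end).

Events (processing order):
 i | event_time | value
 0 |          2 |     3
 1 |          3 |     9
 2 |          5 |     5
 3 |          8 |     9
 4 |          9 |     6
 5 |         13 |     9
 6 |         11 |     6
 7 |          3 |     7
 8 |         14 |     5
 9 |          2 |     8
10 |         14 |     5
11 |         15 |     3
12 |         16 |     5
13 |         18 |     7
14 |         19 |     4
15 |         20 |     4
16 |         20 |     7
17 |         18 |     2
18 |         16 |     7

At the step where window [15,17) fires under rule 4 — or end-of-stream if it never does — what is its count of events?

i=0 t=2 v=3: → [2,4),[1,3); WM=−∞
i=1 t=3 v=9: → [3,5),[2,4); WM=−∞
i=2 t=5 v=5: → [5,7),[4,6); WM=2
i=3 t=8 v=9: → [8,10),[7,9); WM=2
i=4 t=9 v=6: → [9,11),[8,10); WM=2
i=5 t=13 v=9: → [13,15),[12,14); WM=10; [1,3) fires=1 [2,4) fires=2 [3,5) fires=1 [4,6) fires=1 [5,7) fires=1 [7,9) fires=1 [8,10) fires=2
i=6 t=11 v=6: → [11,13),[10,12); WM=10
i=7 t=3 v=7: DROP (t<10-4); WM=10
i=8 t=14 v=5: → [14,16),[13,15); WM=11; [9,11) fires=1
i=9 t=2 v=8: DROP (t<11-4); WM=11
i=10 t=14 v=5: → [14,16),[13,15); WM=11
i=11 t=15 v=3: → [15,17),[14,16); WM=12; [10,12) fires=1
i=12 t=16 v=5: → [16,18),[15,17); WM=12
i=13 t=18 v=7: → [18,20),[17,19); WM=12
i=14 t=19 v=4: → [19,21),[18,20); WM=16; [11,13) fires=1 [12,14) fires=1 [13,15) fires=3 [14,16) fires=3
i=15 t=20 v=4: → [20,22),[19,21); WM=16
i=16 t=20 v=7: → [20,22),[19,21); WM=16
i=17 t=18 v=2: → [18,20),[17,19); WM=17; [15,17) fires=2
i=18 t=16 v=7: → [16,18),[15,17); WM=17

2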